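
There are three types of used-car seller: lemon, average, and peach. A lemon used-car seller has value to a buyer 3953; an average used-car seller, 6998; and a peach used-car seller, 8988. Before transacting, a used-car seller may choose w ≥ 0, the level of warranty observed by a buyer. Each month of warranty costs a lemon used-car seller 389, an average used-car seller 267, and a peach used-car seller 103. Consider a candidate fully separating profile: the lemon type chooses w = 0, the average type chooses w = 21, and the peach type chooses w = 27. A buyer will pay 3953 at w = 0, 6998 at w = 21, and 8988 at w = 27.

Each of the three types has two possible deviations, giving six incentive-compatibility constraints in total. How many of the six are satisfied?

Lemon (own payoff 3953): to w=21 gives 6998 − 389×21 = -1171 → no gain ✓; to w=27 gives 8988 − 389×27 = -1515 → no gain ✓.
Peach (own payoff 8988 − 103×27 = 6207): to w=0 gives 3953 → no gain ✓; to w=21 gives 6998 − 103×21 = 4835 → no gain ✓.
Average (own payoff 6998 − 267×21 = 1391): to w=0 gives 3953 → profitable ✗; to w=27 gives 8988 − 267×27 = 1779 → profitable ✗.
4 of the 6 constraints hold; not an equilibrium.

4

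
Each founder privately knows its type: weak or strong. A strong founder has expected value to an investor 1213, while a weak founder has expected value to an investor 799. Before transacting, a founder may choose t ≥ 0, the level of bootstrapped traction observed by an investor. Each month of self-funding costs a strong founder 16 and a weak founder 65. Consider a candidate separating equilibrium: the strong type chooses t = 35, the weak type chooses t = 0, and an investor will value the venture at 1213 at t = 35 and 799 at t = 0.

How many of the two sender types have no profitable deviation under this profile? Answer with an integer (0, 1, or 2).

Strong type: signal → 1213 − 16 × 35 = 653; deviate to 0 → 799. IC fails (653 < 799).
Weak type: stay at 0 → 799; mimic → 1213 − 65 × 35 = -1062. IC holds (799 ≥ -1062).
1 of 2 constraints hold, so this profile is not an equilibrium.

1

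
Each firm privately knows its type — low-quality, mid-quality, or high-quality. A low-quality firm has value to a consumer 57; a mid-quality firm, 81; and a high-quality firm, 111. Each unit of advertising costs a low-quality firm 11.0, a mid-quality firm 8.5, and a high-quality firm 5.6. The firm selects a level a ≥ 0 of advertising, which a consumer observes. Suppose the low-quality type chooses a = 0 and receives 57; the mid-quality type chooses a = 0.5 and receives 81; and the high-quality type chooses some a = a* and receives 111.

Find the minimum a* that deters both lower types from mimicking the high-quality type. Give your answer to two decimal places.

Mid-quality type (on-path payoff 81 − 8.5×0.5 = 76.75) won't mimic when 76.75 ≥ 111 − 8.5·a*, i.e. a* ≥ 4.03.
Low-quality type (on-path payoff 57) won't mimic when 57 ≥ 111 − 11.0·a*, i.e. a* ≥ 4.91.
Both must hold, so a* = max(4.91, 4.03) = 4.91. The low-quality type's constraint binds.

4.91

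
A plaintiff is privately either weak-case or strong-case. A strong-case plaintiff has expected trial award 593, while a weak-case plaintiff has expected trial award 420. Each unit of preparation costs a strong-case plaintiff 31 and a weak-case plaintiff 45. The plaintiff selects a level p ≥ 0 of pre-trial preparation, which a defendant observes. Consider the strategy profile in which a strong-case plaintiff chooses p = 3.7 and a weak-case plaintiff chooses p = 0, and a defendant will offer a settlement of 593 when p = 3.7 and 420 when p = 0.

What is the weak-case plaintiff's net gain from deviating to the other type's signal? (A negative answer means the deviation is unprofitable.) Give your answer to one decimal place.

Playing p = 0 the weak-case plaintiff receives 420.
Deviating to p = 3.7 brings payment 593 at cost 45 × 3.7 = 166.5, netting 426.5.
Gain from deviating: 426.5 − 420 = 6.5.
The gain is positive, so the weak-case type's incentive-compatibility constraint is violated — this profile is not a separating equilibrium.

6.5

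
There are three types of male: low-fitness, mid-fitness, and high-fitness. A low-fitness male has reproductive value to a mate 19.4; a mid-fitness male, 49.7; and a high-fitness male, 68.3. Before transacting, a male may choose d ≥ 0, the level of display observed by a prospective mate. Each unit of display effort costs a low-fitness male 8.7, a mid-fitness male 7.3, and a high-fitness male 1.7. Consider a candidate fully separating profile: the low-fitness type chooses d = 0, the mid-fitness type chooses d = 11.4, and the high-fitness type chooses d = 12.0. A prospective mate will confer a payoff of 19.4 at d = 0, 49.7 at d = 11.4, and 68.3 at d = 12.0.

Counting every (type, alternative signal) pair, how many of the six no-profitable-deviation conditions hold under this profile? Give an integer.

4

Low-fitness (own payoff 19.4): to d=11.4 gives 49.7 − 8.7×11.4 = -49.48 → no gain ✓; to d=12.0 gives 68.3 − 8.7×12.0 = -36.1 → no gain ✓.
High-fitness (own payoff 68.3 − 1.7×12.0 = 47.9): to d=0 gives 19.4 → no gain ✓; to d=11.4 gives 49.7 − 1.7×11.4 = 30.32 → no gain ✓.
Mid-fitness (own payoff 49.7 − 7.3×11.4 = -33.52): to d=0 gives 19.4 → profitable ✗; to d=12.0 gives 68.3 − 7.3×12.0 = -19.3 → profitable ✗.
4 of the 6 constraints hold; not an equilibrium.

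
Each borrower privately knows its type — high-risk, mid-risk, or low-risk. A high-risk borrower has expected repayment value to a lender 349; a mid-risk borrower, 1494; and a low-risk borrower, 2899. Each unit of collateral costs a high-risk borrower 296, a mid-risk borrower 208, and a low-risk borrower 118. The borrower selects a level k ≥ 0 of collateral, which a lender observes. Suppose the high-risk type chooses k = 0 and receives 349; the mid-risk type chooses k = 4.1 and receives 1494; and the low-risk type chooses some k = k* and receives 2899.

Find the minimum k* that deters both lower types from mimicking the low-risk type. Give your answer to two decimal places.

High-risk type (on-path payoff 349) won't mimic when 349 ≥ 2899 − 296·k*, i.e. k* ≥ 8.61.
Mid-risk type (on-path payoff 1494 − 208×4.1 = 641.2) won't mimic when 641.2 ≥ 2899 − 208·k*, i.e. k* ≥ 10.85.
Both must hold, so k* = max(8.61, 10.85) = 10.85. The mid-risk type's constraint binds.

10.85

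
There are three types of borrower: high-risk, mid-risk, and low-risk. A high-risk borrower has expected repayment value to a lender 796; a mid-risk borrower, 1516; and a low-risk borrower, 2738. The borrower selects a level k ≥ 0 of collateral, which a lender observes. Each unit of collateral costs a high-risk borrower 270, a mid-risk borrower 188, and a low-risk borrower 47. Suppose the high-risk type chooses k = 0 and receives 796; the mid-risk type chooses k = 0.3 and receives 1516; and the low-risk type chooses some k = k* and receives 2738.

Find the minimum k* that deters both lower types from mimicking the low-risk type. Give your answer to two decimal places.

7.19

High-risk type (on-path payoff 796) won't mimic when 796 ≥ 2738 − 270·k*, i.e. k* ≥ 7.19.
Mid-risk type (on-path payoff 1516 − 188×0.3 = 1459.6) won't mimic when 1459.6 ≥ 2738 − 188·k*, i.e. k* ≥ 6.80.
Both must hold, so k* = max(7.19, 6.80) = 7.19. The high-risk type's constraint binds.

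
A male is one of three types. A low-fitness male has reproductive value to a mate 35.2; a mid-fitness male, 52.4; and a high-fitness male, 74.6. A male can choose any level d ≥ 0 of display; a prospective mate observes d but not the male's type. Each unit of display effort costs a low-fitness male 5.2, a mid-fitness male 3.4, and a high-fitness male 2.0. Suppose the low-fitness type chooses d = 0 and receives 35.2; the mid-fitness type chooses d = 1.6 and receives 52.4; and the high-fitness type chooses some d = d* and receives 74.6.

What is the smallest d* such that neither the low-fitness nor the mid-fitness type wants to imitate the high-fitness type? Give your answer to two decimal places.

Mid-fitness type (on-path payoff 52.4 − 3.4×1.6 = 46.96) won't mimic when 46.96 ≥ 74.6 − 3.4·d*, i.e. d* ≥ 8.13.
Low-fitness type (on-path payoff 35.2) won't mimic when 35.2 ≥ 74.6 − 5.2·d*, i.e. d* ≥ 7.58.
Both must hold, so d* = max(7.58, 8.13) = 8.13. The mid-fitness type's constraint binds.

8.13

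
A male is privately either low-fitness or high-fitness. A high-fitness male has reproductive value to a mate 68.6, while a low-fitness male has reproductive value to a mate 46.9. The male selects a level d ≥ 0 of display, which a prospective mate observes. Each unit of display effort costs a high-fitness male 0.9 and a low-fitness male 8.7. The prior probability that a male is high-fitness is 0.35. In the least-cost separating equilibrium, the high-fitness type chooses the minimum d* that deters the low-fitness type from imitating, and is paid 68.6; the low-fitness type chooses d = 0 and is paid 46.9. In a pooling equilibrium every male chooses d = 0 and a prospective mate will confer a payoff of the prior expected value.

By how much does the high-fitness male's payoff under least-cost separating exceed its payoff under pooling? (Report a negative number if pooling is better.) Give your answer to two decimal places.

11.86

Least-cost separating signal: d* solves 46.9 = 68.6 − 8.7·d*, so d* = (68.6 − 46.9)/8.7 ≈ 2.4943.
High-fitness type's separating payoff: 68.6 − 0.9 × d* = 68.6 − 0.9 × (68.6 − 46.9)/8.7 = 68.6 − 19.53/8.7 ≈ 66.3552.
Pooling payoff: 0.35 × 68.6 + 0.65 × 46.9 = 54.495.
Difference: 66.3552 − 54.495 = 11.8602, i.e. 11.86 to two decimal places.
The high-fitness type prefers to separate.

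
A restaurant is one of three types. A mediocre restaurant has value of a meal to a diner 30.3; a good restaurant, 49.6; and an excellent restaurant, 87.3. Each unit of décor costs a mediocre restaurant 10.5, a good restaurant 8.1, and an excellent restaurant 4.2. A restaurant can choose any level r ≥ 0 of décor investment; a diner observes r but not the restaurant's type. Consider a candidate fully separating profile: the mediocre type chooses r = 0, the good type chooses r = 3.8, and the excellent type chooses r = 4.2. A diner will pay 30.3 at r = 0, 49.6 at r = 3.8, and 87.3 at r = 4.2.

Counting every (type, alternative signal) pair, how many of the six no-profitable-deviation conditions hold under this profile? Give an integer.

Excellent (own payoff 87.3 − 4.2×4.2 = 69.66): to r=0 gives 30.3 → no gain ✓; to r=3.8 gives 49.6 − 4.2×3.8 = 33.64 → no gain ✓.
Mediocre (own payoff 30.3): to r=3.8 gives 49.6 − 10.5×3.8 = 9.7 → no gain ✓; to r=4.2 gives 87.3 − 10.5×4.2 = 43.2 → profitable ✗.
Good (own payoff 49.6 − 8.1×3.8 = 18.82): to r=0 gives 30.3 → profitable ✗; to r=4.2 gives 87.3 − 8.1×4.2 = 53.28 → profitable ✗.
3 of the 6 constraints hold; not an equilibrium.

3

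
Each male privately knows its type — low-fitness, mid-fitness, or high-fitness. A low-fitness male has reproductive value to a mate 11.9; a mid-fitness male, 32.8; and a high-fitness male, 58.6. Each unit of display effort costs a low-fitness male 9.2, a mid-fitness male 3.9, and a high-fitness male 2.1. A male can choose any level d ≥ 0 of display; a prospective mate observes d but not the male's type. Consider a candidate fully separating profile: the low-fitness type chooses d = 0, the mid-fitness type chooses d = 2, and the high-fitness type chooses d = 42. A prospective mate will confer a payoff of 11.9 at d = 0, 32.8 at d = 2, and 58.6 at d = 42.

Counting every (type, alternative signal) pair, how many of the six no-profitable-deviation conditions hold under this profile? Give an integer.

3

Mid-fitness (own payoff 32.8 − 3.9×2 = 25): to d=0 gives 11.9 → no gain ✓; to d=42 gives 58.6 − 3.9×42 = -105.2 → no gain ✓.
Low-fitness (own payoff 11.9): to d=2 gives 32.8 − 9.2×2 = 14.4 → profitable ✗; to d=42 gives 58.6 − 9.2×42 = -327.8 → no gain ✓.
High-fitness (own payoff 58.6 − 2.1×42 = -29.6): to d=0 gives 11.9 → profitable ✗; to d=2 gives 32.8 − 2.1×2 = 28.6 → profitable ✗.
3 of the 6 constraints hold; not an equilibrium.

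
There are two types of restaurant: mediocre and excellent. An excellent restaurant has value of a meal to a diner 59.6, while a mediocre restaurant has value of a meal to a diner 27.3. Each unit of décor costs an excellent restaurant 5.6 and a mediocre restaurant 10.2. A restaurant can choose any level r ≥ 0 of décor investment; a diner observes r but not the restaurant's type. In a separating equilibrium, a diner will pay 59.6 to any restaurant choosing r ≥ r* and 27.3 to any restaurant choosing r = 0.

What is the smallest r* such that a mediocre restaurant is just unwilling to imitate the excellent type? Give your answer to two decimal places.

3.17

A mediocre restaurant choosing r = 0 receives 27.3.
Imitating at r* instead would pay 59.6 at cost 10.2·r*, netting 59.6 − 10.2·r*.
Indifference: 27.3 = 59.6 − 10.2·r*, so r* = (59.6 − 27.3) / 10.2 ≈ 3.17.
This is the mediocre type's binding incentive-compatibility constraint; any r ≥ 3.17 sustains separation on that side.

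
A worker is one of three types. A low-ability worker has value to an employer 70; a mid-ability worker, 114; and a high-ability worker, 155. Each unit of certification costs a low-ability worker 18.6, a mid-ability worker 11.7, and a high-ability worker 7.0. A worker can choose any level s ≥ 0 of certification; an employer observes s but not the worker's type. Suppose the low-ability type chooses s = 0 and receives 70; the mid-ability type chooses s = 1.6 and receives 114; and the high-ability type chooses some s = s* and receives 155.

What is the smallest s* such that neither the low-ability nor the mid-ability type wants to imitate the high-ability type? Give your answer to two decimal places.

Low-ability type (on-path payoff 70) won't mimic when 70 ≥ 155 − 18.6·s*, i.e. s* ≥ 4.57.
Mid-ability type (on-path payoff 114 − 11.7×1.6 = 95.28) won't mimic when 95.28 ≥ 155 − 11.7·s*, i.e. s* ≥ 5.10.
Both must hold, so s* = max(4.57, 5.10) = 5.10. The mid-ability type's constraint binds.

5.10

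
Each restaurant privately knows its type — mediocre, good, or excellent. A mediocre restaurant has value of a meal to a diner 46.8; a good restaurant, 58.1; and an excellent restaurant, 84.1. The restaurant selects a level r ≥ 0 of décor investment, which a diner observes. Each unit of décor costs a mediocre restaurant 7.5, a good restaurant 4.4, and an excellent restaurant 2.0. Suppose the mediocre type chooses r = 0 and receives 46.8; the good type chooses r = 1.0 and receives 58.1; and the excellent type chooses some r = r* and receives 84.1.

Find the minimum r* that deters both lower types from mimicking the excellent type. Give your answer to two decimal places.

Good type (on-path payoff 58.1 − 4.4×1.0 = 53.7) won't mimic when 53.7 ≥ 84.1 − 4.4·r*, i.e. r* ≥ 6.91.
Mediocre type (on-path payoff 46.8) won't mimic when 46.8 ≥ 84.1 − 7.5·r*, i.e. r* ≥ 4.97.
Both must hold, so r* = max(4.97, 6.91) = 6.91. The good type's constraint binds.

6.91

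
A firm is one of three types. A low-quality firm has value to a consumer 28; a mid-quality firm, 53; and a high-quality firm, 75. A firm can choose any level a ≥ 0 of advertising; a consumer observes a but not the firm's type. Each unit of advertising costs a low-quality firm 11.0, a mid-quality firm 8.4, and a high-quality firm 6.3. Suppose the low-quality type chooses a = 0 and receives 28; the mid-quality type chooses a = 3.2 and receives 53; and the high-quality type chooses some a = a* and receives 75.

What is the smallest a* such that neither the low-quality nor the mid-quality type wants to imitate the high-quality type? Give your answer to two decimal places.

5.82

Mid-quality type (on-path payoff 53 − 8.4×3.2 = 26.12) won't mimic when 26.12 ≥ 75 − 8.4·a*, i.e. a* ≥ 5.82.
Low-quality type (on-path payoff 28) won't mimic when 28 ≥ 75 − 11.0·a*, i.e. a* ≥ 4.27.
Both must hold, so a* = max(4.27, 5.82) = 5.82. The mid-quality type's constraint binds.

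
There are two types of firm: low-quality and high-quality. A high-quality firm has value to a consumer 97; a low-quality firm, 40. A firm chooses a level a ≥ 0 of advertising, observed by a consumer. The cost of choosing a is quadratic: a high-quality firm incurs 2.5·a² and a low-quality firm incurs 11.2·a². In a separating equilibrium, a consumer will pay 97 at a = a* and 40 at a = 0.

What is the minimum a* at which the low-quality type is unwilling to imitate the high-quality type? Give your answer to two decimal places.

2.26

The low-quality type at a = 0 receives 40; imitating at a* yields 97 − 11.2·a*².
Indifference: 40 = 97 − 11.2·a*², so a*² = (97 − 40) / 11.2 ≈ 5.0893.
a* = √5.0893 ≈ 2.26.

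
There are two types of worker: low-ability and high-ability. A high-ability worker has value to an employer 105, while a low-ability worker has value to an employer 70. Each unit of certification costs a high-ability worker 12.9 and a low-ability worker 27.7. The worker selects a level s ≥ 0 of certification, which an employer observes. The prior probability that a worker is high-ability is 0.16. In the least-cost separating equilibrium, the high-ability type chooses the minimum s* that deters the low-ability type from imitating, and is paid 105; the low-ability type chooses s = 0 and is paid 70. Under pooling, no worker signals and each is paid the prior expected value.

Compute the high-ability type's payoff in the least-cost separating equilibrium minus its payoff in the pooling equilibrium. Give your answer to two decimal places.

Least-cost separating signal: s* solves 70 = 105 − 27.7·s*, so s* = (105 − 70)/27.7 ≈ 1.2635.
High-ability type's separating payoff: 105 − 12.9 × s* = 105 − 12.9 × (105 − 70)/27.7 = 105 − 451.5/27.7 ≈ 88.7004.
Pooling payoff: 0.16 × 105 + 0.84 × 70 = 75.6.
Difference: 88.7004 − 75.6 = 13.1004, i.e. 13.10 to two decimal places.
The high-ability type prefers to separate.

13.10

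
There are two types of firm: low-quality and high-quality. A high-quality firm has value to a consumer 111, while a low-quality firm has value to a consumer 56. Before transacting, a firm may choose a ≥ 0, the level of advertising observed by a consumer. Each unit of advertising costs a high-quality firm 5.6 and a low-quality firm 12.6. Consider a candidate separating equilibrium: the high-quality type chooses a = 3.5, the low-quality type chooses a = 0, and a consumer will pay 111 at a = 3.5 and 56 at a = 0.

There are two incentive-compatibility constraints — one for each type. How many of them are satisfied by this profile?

1

Low-quality type: stay at 0 → 56; mimic → 111 − 12.6 × 3.5 = 66.9. IC fails (56 < 66.9).
High-quality type: signal → 111 − 5.6 × 3.5 = 91.4; deviate to 0 → 56. IC holds (91.4 ≥ 56).
1 of 2 constraints hold, so this profile is not an equilibrium.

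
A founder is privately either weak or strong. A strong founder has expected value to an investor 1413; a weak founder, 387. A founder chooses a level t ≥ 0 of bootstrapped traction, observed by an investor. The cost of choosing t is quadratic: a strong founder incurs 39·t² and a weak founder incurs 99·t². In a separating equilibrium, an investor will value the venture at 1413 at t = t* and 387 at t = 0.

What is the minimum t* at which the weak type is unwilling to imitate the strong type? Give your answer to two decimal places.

The weak type at t = 0 receives 387; imitating at t* yields 1413 − 99·t*².
Indifference: 387 = 1413 − 99·t*², so t*² = (1413 − 387) / 99 ≈ 10.3636.
t* = √10.3636 ≈ 3.22.

3.22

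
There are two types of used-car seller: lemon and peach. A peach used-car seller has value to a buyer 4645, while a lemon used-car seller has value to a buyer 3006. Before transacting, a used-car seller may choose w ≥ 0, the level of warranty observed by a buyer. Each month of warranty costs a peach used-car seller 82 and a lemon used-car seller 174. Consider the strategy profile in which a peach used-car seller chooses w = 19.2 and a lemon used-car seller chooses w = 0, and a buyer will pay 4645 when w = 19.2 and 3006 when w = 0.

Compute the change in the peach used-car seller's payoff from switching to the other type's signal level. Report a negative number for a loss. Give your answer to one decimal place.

Playing w = 19.2 the peach used-car seller receives 4645 − 82 × 19.2 = 3070.6.
Deviating to w = 0 yields 3006 instead.
Gain from deviating: 3006 − 3070.6 = -64.6.
The gain is negative, so the peach type's incentive-compatibility constraint is satisfied.

-64.6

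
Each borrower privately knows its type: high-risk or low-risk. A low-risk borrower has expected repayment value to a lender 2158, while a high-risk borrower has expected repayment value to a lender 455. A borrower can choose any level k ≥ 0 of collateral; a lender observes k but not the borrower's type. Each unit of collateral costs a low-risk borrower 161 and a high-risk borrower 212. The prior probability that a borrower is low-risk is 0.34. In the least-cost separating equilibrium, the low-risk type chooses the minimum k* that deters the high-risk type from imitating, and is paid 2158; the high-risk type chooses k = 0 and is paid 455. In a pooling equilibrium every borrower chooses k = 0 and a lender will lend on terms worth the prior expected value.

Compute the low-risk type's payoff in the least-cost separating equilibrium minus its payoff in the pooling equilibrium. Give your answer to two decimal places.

-169.34

Least-cost separating signal: k* solves 455 = 2158 − 212·k*, so k* = (2158 − 455)/212 ≈ 8.0330.
Low-risk type's separating payoff: 2158 − 161 × k* = 2158 − 161 × (2158 − 455)/212 = 2158 − 274183/212 ≈ 864.6840.
Pooling payoff: 0.34 × 2158 + 0.66 × 455 = 1034.02.
Difference: 864.6840 − 1034.02 = -169.336, i.e. -169.34 to two decimal places.
The low-risk type would prefer the pooling outcome.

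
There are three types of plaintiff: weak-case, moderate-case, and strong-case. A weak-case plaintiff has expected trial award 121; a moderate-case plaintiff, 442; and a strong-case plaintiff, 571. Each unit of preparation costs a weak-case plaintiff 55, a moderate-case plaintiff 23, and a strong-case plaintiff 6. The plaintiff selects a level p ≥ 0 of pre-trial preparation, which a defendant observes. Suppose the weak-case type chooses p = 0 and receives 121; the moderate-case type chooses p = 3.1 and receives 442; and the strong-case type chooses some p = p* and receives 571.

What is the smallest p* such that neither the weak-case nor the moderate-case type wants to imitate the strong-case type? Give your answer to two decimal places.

Moderate-case type (on-path payoff 442 − 23×3.1 = 370.7) won't mimic when 370.7 ≥ 571 − 23·p*, i.e. p* ≥ 8.71.
Weak-case type (on-path payoff 121) won't mimic when 121 ≥ 571 − 55·p*, i.e. p* ≥ 8.18.
Both must hold, so p* = max(8.18, 8.71) = 8.71. The moderate-case type's constraint binds.

8.71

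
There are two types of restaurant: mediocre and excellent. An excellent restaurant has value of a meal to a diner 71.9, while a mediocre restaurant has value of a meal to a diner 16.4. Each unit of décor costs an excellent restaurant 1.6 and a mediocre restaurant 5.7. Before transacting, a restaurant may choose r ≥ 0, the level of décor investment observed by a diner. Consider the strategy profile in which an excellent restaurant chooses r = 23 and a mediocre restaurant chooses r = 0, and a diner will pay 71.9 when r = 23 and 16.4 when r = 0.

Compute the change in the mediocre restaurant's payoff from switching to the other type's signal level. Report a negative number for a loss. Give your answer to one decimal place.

-75.6

Playing r = 0 the mediocre restaurant receives 16.4.
Deviating to r = 23 brings payment 71.9 at cost 5.7 × 23 = 131.1, netting -59.2.
Gain from deviating: -59.2 − 16.4 = -75.6.
The gain is negative, so the mediocre type's incentive-compatibility constraint is satisfied.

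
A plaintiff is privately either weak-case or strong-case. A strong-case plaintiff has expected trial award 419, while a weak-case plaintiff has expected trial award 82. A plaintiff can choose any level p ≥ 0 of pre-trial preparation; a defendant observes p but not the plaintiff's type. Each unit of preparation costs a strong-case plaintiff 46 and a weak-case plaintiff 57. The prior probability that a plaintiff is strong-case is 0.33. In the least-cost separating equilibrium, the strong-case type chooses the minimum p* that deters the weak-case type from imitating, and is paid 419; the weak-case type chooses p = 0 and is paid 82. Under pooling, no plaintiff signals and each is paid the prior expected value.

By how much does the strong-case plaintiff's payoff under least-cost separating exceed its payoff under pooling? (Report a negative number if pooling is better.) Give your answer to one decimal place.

Least-cost separating signal: p* solves 82 = 419 − 57·p*, so p* = (419 − 82)/57 ≈ 5.9123.
Strong-case type's separating payoff: 419 − 46 × p* = 419 − 46 × (419 − 82)/57 = 419 − 15502/57 ≈ 147.035.
Pooling payoff: 0.33 × 419 + 0.67 × 82 = 193.21.
Difference: 147.035 − 193.21 = -46.175, i.e. -46.2 to one decimal place.
The strong-case type would prefer the pooling outcome.

-46.2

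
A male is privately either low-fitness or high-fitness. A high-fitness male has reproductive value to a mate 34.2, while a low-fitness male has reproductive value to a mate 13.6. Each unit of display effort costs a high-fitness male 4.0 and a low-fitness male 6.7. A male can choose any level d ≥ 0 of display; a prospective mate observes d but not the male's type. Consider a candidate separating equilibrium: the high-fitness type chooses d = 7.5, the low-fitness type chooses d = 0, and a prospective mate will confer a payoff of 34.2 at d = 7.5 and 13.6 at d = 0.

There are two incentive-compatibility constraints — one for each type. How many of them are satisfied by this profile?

High-fitness type: signal → 34.2 − 4.0 × 7.5 = 4.2; deviate to 0 → 13.6. IC fails (4.2 < 13.6).
Low-fitness type: stay at 0 → 13.6; mimic → 34.2 − 6.7 × 7.5 = -16.05. IC holds (13.6 ≥ -16.05).
1 of 2 constraints hold, so this profile is not an equilibrium.

1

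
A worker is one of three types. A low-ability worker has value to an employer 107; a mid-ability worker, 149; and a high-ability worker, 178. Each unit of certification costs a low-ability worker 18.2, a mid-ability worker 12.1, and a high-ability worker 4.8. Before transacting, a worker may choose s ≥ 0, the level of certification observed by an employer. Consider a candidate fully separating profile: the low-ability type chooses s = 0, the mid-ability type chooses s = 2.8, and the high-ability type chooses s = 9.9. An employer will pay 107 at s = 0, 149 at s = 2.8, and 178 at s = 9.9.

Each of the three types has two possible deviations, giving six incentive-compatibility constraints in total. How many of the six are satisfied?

5

Low-ability (own payoff 107): to s=2.8 gives 149 − 18.2×2.8 = 98.04 → no gain ✓; to s=9.9 gives 178 − 18.2×9.9 = -2.18 → no gain ✓.
High-ability (own payoff 178 − 4.8×9.9 = 130.48): to s=0 gives 107 → no gain ✓; to s=2.8 gives 149 − 4.8×2.8 = 135.56 → profitable ✗.
Mid-ability (own payoff 149 − 12.1×2.8 = 115.12): to s=0 gives 107 → no gain ✓; to s=9.9 gives 178 − 12.1×9.9 = 58.21 → no gain ✓.
5 of the 6 constraints hold; not an equilibrium.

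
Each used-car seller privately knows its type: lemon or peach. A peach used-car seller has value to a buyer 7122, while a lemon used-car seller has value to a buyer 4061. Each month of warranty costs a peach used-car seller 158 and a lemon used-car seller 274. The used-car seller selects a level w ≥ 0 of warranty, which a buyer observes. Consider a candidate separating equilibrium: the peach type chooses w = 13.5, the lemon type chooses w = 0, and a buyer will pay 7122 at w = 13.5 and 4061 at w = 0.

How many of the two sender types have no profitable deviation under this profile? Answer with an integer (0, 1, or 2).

Peach type: signal → 7122 − 158 × 13.5 = 4989; deviate to 0 → 4061. IC holds (4989 ≥ 4061).
Lemon type: stay at 0 → 4061; mimic → 7122 − 274 × 13.5 = 3423. IC holds (4061 ≥ 3423).
2 of 2 constraints hold, so this is a separating equilibrium.

2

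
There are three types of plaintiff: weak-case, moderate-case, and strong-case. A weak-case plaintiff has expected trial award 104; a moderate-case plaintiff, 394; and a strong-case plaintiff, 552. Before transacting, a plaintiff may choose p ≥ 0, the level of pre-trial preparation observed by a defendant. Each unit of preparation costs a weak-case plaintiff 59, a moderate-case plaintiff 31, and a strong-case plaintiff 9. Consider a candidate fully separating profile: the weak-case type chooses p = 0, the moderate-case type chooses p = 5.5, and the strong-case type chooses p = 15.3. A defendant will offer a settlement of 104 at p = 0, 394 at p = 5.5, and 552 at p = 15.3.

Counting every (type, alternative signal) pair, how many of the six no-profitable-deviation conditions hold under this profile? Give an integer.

Strong-case (own payoff 552 − 9×15.3 = 414.3): to p=0 gives 104 → no gain ✓; to p=5.5 gives 394 − 9×5.5 = 344.5 → no gain ✓.
Moderate-case (own payoff 394 − 31×5.5 = 223.5): to p=0 gives 104 → no gain ✓; to p=15.3 gives 552 − 31×15.3 = 77.7 → no gain ✓.
Weak-case (own payoff 104): to p=5.5 gives 394 − 59×5.5 = 69.5 → no gain ✓; to p=15.3 gives 552 − 59×15.3 = -350.7 → no gain ✓.
6 of the 6 constraints hold; this profile is a separating equilibrium.

6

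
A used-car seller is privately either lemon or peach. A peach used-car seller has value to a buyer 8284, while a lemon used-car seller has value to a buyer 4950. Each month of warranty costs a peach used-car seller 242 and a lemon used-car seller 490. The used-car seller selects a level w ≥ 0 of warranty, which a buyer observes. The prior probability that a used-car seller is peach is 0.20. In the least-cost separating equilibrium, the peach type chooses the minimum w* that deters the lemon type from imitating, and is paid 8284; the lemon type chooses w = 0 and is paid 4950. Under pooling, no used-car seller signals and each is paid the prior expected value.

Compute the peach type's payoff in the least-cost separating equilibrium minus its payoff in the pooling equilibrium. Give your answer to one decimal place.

1020.6

Least-cost separating signal: w* solves 4950 = 8284 − 490·w*, so w* = (8284 − 4950)/490 ≈ 6.8041.
Peach type's separating payoff: 8284 − 242 × w* = 8284 − 242 × (8284 − 4950)/490 = 8284 − 806828/490 ≈ 6637.412.
Pooling payoff: 0.20 × 8284 + 0.80 × 4950 = 5616.8.
Difference: 6637.412 − 5616.8 = 1020.612, i.e. 1020.6 to one decimal place.
The peach type prefers to separate.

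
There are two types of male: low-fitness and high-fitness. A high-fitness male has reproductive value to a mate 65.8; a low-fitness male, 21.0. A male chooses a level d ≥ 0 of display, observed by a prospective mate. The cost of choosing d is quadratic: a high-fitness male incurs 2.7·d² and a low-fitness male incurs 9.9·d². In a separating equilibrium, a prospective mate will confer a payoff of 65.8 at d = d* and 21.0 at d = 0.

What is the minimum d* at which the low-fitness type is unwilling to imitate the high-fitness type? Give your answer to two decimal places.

The low-fitness type at d = 0 receives 21.0; imitating at d* yields 65.8 − 9.9·d*².
Indifference: 21.0 = 65.8 − 9.9·d*², so d*² = (65.8 − 21.0) / 9.9 ≈ 4.5253.
d* = √4.5253 ≈ 2.13.

2.13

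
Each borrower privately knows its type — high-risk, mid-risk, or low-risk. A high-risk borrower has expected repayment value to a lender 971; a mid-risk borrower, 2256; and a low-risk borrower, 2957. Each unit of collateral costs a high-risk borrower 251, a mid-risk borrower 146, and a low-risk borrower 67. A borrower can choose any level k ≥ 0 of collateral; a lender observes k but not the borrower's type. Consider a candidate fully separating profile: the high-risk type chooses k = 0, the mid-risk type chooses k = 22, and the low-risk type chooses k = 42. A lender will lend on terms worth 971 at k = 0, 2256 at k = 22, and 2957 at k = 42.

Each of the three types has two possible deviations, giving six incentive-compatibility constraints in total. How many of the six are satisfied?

Mid-risk (own payoff 2256 − 146×22 = -956): to k=0 gives 971 → profitable ✗; to k=42 gives 2957 − 146×42 = -3175 → no gain ✓.
Low-risk (own payoff 2957 − 67×42 = 143): to k=0 gives 971 → profitable ✗; to k=22 gives 2256 − 67×22 = 782 → profitable ✗.
High-risk (own payoff 971): to k=22 gives 2256 − 251×22 = -3266 → no gain ✓; to k=42 gives 2957 − 251×42 = -7585 → no gain ✓.
3 of the 6 constraints hold; not an equilibrium.

3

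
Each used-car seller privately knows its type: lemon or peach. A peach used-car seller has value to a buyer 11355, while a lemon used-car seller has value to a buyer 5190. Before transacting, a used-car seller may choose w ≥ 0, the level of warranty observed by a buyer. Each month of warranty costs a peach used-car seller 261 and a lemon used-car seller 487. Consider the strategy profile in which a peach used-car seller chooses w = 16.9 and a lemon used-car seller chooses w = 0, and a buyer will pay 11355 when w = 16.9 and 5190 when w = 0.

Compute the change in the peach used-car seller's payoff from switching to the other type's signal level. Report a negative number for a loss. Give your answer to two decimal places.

Playing w = 16.9 the peach used-car seller receives 11355 − 261 × 16.9 = 6944.1.
Deviating to w = 0 yields 5190 instead.
Gain from deviating: 5190 − 6944.1 = -1754.10.
The gain is negative, so the peach type's incentive-compatibility constraint is satisfied.

-1754.10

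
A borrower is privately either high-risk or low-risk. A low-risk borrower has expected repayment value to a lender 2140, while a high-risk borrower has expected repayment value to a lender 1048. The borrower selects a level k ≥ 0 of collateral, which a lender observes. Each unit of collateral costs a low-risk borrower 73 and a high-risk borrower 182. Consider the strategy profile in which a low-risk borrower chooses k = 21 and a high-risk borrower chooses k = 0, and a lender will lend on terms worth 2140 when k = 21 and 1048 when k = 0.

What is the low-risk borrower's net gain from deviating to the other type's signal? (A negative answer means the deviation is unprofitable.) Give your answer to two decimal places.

Playing k = 21 the low-risk borrower receives 2140 − 73 × 21 = 607.
Deviating to k = 0 yields 1048 instead.
Gain from deviating: 1048 − 607 = 441.00.
The gain is positive, so the low-risk type's incentive-compatibility constraint is violated — this profile is not a separating equilibrium.

441.00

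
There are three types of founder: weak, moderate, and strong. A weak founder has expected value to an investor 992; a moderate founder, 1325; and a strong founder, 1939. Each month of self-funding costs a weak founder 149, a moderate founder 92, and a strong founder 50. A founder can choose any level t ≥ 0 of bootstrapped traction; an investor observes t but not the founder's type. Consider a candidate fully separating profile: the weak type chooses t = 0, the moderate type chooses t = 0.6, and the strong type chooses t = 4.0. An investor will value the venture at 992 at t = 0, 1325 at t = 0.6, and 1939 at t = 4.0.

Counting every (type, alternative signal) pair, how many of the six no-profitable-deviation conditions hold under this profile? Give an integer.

Weak (own payoff 992): to t=0.6 gives 1325 − 149×0.6 = 1235.6 → profitable ✗; to t=4.0 gives 1939 − 149×4.0 = 1343 → profitable ✗.
Moderate (own payoff 1325 − 92×0.6 = 1269.8): to t=0 gives 992 → no gain ✓; to t=4.0 gives 1939 − 92×4.0 = 1571 → profitable ✗.
Strong (own payoff 1939 − 50×4.0 = 1739): to t=0 gives 992 → no gain ✓; to t=0.6 gives 1325 − 50×0.6 = 1295 → no gain ✓.
3 of the 6 constraints hold; not an equilibrium.

3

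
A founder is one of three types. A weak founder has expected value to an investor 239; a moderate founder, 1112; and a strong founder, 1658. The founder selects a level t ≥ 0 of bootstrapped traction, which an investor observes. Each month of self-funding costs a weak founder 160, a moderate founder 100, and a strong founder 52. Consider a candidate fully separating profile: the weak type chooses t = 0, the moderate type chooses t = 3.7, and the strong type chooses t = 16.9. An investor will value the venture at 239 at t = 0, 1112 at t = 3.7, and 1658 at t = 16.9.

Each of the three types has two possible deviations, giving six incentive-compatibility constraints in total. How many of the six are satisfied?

4

Weak (own payoff 239): to t=3.7 gives 1112 − 160×3.7 = 520 → profitable ✗; to t=16.9 gives 1658 − 160×16.9 = -1046 → no gain ✓.
Strong (own payoff 1658 − 52×16.9 = 779.2): to t=0 gives 239 → no gain ✓; to t=3.7 gives 1112 − 52×3.7 = 919.6 → profitable ✗.
Moderate (own payoff 1112 − 100×3.7 = 742): to t=0 gives 239 → no gain ✓; to t=16.9 gives 1658 − 100×16.9 = -32 → no gain ✓.
4 of the 6 constraints hold; not an equilibrium.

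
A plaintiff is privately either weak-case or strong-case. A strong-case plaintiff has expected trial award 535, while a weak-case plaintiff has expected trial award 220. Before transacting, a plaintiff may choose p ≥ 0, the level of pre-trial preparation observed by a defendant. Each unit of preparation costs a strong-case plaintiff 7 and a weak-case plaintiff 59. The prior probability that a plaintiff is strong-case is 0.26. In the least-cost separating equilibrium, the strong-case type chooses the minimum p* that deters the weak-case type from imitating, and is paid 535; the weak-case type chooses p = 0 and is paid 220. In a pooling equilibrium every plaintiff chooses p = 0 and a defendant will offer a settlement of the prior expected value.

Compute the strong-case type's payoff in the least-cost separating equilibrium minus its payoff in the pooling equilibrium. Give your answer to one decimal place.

Least-cost separating signal: p* solves 220 = 535 − 59·p*, so p* = (535 − 220)/59 ≈ 5.3390.
Strong-case type's separating payoff: 535 − 7 × p* = 535 − 7 × (535 − 220)/59 = 535 − 2205/59 ≈ 497.627.
Pooling payoff: 0.26 × 535 + 0.74 × 220 = 301.9.
Difference: 497.627 − 301.9 = 195.727, i.e. 195.7 to one decimal place.
The strong-case type prefers to separate.

195.7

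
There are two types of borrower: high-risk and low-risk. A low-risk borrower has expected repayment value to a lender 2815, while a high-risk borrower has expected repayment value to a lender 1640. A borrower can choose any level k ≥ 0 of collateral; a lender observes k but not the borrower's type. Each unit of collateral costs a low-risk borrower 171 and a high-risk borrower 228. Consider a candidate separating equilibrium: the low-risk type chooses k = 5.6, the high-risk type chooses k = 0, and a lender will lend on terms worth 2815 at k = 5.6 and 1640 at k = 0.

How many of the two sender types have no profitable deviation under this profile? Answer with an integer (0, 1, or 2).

2

Low-risk type: signal → 2815 − 171 × 5.6 = 1857.4; deviate to 0 → 1640. IC holds (1857.4 ≥ 1640).
High-risk type: stay at 0 → 1640; mimic → 2815 − 228 × 5.6 = 1538.2. IC holds (1640 ≥ 1538.2).
2 of 2 constraints hold, so this is a separating equilibrium.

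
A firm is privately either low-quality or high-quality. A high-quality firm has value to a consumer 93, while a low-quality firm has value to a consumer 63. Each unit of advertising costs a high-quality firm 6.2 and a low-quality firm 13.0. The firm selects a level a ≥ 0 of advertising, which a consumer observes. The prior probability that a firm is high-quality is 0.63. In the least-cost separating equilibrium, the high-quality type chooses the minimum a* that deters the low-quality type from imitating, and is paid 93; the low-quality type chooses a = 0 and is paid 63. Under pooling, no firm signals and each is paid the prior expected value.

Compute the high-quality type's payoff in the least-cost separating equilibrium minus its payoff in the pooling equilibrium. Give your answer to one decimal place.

-3.2

Least-cost separating signal: a* solves 63 = 93 − 13.0·a*, so a* = (93 − 63)/13.0 ≈ 2.3077.
High-quality type's separating payoff: 93 − 6.2 × a* = 93 − 6.2 × (93 − 63)/13.0 = 93 − 186/13.0 ≈ 78.692.
Pooling payoff: 0.63 × 93 + 0.37 × 63 = 81.9.
Difference: 78.692 − 81.9 = -3.208, i.e. -3.2 to one decimal place.
The high-quality type would prefer the pooling outcome.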